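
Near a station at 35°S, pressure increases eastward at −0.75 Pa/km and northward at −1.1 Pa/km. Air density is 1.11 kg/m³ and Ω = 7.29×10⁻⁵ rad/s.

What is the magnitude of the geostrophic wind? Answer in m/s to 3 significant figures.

14.3 m/s

Coriolis parameter at 35°S:
f = 2Ω sin φ = 2 × 7.29×10⁻⁵ × sin 35° = 8.36×10⁻⁵ s⁻¹
In the Southern Hemisphere f is negative: f = −8.36×10⁻⁵ s⁻¹.
Component geostrophic relations (x east, y north):
u_g = −(1/(fρ)) ∂P/∂y,  v_g = (1/(fρ)) ∂P/∂x
u_g = −(−1.1×10⁻³)/(−8.36×10⁻⁵ × 1.11) = −11.9 m/s;  v_g = (−0.75×10⁻³)/(−8.36×10⁻⁵ × 1.11) = 8.08 m/s
|V_g| = √(u_g² + v_g²) = 14.3 m/s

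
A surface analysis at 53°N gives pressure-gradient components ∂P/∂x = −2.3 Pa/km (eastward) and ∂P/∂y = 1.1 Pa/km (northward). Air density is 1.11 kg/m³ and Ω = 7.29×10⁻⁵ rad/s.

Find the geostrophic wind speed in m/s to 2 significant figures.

Coriolis parameter at 53°N:
f = 2Ω sin φ = 2 × 7.29×10⁻⁵ × sin 53° = 1.16×10⁻⁴ s⁻¹
Component geostrophic relations (x east, y north):
u_g = −(1/(fρ)) ∂P/∂y,  v_g = (1/(fρ)) ∂P/∂x
u_g = −(1.1×10⁻³)/(1.16×10⁻⁴ × 1.11) = −8.51 m/s;  v_g = (−2.3×10⁻³)/(1.16×10⁻⁴ × 1.11) = −17.8 m/s
|V_g| = √(u_g² + v_g²) = 19.7 m/s

20 m/s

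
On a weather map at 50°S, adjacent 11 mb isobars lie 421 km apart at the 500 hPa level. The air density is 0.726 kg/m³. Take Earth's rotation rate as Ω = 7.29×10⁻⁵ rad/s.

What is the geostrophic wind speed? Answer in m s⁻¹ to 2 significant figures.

Coriolis parameter at 50°S:
f = 2Ω sin φ = 2 × 7.29×10⁻⁵ × sin 50° = 1.12×10⁻⁴ s⁻¹
Pressure gradient: |∂P/∂n| = 1100 Pa / 421000 m = 2.61×10⁻³ Pa/m
Geostrophic balance (pressure-gradient force = Coriolis force):
V_g = (1/(fρ)) |∂P/∂n| = 2.61×10⁻³ / (1.12×10⁻⁴ × 0.726) = 32.2 m/s

32 m s⁻¹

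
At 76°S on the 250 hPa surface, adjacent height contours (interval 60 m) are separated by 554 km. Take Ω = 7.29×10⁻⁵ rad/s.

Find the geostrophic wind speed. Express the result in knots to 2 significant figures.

Coriolis parameter at 76°S:
f = 2Ω sin φ = 2 × 7.29×10⁻⁵ × sin 76° = 1.41×10⁻⁴ s⁻¹
Height gradient: |∂Z/∂n| = 60 m / 554000 m = 1.08×10⁻⁴
On a pressure surface, geostrophic balance gives V_g = (g/f)|∂Z/∂n|:
V_g = 9.81 × 1.08×10⁻⁴ / 1.41×10⁻⁴ = 7.51 m/s
Converting: 7.51 m/s × 1.944 = 15 knots

15 knots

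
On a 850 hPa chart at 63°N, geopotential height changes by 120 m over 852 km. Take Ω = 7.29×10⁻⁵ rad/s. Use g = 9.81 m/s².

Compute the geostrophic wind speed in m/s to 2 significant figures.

Coriolis parameter at 63°N:
f = 2Ω sin φ = 2 × 7.29×10⁻⁵ × sin 63° = 1.30×10⁻⁴ s⁻¹
Height gradient: |∂Z/∂n| = 120 m / 852000 m = 1.41×10⁻⁴
On a pressure surface, geostrophic balance gives V_g = (g/f)|∂Z/∂n|:
V_g = 9.81 × 1.41×10⁻⁴ / 1.30×10⁻⁴ = 10.6 m/s

11 m/s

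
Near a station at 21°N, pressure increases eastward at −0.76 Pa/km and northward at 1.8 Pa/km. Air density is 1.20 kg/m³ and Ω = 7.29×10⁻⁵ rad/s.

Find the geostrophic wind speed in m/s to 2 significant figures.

Coriolis parameter at 21°N:
f = 2Ω sin φ = 2 × 7.29×10⁻⁵ × sin 21° = 5.23×10⁻⁵ s⁻¹
Component geostrophic relations (x east, y north):
u_g = −(1/(fρ)) ∂P/∂y,  v_g = (1/(fρ)) ∂P/∂x
u_g = −(1.8×10⁻³)/(5.23×10⁻⁵ × 1.20) = −28.7 m/s;  v_g = (−0.76×10⁻³)/(5.23×10⁻⁵ × 1.20) = −12.1 m/s
|V_g| = √(u_g² + v_g²) = 31.2 m/s

31 m/s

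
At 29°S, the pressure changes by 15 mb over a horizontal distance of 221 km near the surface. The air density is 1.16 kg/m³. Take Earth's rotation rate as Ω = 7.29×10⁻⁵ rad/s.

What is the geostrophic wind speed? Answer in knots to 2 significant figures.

Coriolis parameter at 29°S:
f = 2Ω sin φ = 2 × 7.29×10⁻⁵ × sin 29° = 7.07×10⁻⁵ s⁻¹
Pressure gradient: |∂P/∂n| = 1500 Pa / 221000 m = 6.79×10⁻³ Pa/m
Geostrophic balance (pressure-gradient force = Coriolis force):
V_g = (1/(fρ)) |∂P/∂n| = 6.79×10⁻³ / (7.07×10⁻⁵ × 1.16) = 82.8 m/s
Converting: 82.8 m/s × 1.944 = 160 knots

160 knots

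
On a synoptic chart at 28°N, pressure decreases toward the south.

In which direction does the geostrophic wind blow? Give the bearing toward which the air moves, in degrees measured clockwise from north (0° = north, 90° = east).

270°

The pressure-gradient force points toward the south (bearing 180°).
Geostrophic balance: in the Northern Hemisphere the Coriolis force deflects motion to the right, so the geostrophic wind blows 90° to the right of the pressure-gradient force (low pressure on the left).
Rotating 180° by 90° clockwise gives 270° — the wind blows toward the west.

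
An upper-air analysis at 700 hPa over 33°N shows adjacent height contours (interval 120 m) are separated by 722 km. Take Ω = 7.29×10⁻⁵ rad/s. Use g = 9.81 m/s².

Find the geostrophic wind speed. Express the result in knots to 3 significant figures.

39.9 knots

Coriolis parameter at 33°N:
f = 2Ω sin φ = 2 × 7.29×10⁻⁵ × sin 33° = 7.94×10⁻⁵ s⁻¹
Height gradient: |∂Z/∂n| = 120 m / 722000 m = 1.66×10⁻⁴
On a pressure surface, geostrophic balance gives V_g = (g/f)|∂Z/∂n|:
V_g = 9.81 × 1.66×10⁻⁴ / 7.94×10⁻⁵ = 20.5 m/s
Converting: 20.5 m/s × 1.944 = 39.9 knots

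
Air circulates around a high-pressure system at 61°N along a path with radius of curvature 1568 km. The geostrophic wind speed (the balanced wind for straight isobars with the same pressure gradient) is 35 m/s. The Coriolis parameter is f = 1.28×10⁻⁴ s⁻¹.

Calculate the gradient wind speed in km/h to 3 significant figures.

163 km/h

Around a high, pressure-gradient force acts outward with centrifugal, so Coriolis balances both:
fV = (1/ρ)|∂P/∂n| + V²/R  →  V² − fR·V + fR·V_g = 0
With fR = 1.28×10⁻⁴ × 1568×10³ m = 201 m/s:
V = [fR − √((fR)² − 4 fR V_g)]/2 = [201 − √(201² − 4×201×35)]/2 = 45.2 m/s
Supergeostrophic (V > V_g = 35 m/s), as expected around a high.
Converting: 45.2 m/s × 3.6 = 163 km/h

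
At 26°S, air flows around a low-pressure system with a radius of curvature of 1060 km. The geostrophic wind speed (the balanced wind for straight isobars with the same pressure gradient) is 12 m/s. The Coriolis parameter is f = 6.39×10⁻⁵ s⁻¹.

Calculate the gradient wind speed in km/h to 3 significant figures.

Around a low, centrifugal force acts outward with Coriolis, so pressure-gradient force balances both:
(1/ρ)|∂P/∂n| = fV + V²/R  →  V² + fR·V − fR·V_g = 0
With fR = 6.39×10⁻⁵ × 1060×10³ m = 67.7 m/s:
V = [−fR + √((fR)² + 4 fR V_g)]/2 = [−67.7 + √(67.7² + 4×67.7×12)]/2 = 10.4 m/s
Subgeostrophic (V < V_g = 12 m/s), as expected around a low.
Converting: 10.4 m/s × 3.6 = 37.4 km/h

37.4 km/h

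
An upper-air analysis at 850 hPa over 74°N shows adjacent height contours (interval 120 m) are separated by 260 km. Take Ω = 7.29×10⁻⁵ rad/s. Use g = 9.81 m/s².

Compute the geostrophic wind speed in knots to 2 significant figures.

Coriolis parameter at 74°N:
f = 2Ω sin φ = 2 × 7.29×10⁻⁵ × sin 74° = 1.40×10⁻⁴ s⁻¹
Height gradient: |∂Z/∂n| = 120 m / 260000 m = 4.62×10⁻⁴
On a pressure surface, geostrophic balance gives V_g = (g/f)|∂Z/∂n|:
V_g = 9.81 × 4.62×10⁻⁴ / 1.40×10⁻⁴ = 32.3 m/s
Converting: 32.3 m/s × 1.944 = 63 knots

63 knots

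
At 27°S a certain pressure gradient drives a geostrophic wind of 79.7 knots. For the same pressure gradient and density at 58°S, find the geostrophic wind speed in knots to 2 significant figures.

With the same pressure gradient and density, V_g ∝ 1/f ∝ 1/sin φ.
V₂ = V₁ · sin φ₁ / sin φ₂ = 79.7 × sin 27° / sin 58°
V₂ = 79.7 × 0.4540/0.8480 = 43 knots

43 knots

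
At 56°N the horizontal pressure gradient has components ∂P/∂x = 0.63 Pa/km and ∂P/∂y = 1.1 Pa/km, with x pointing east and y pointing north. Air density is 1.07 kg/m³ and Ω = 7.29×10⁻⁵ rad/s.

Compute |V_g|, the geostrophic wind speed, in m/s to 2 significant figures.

Coriolis parameter at 56°N:
f = 2Ω sin φ = 2 × 7.29×10⁻⁵ × sin 56° = 1.21×10⁻⁴ s⁻¹
Component geostrophic relations (x east, y north):
u_g = −(1/(fρ)) ∂P/∂y,  v_g = (1/(fρ)) ∂P/∂x
u_g = −(1.1×10⁻³)/(1.21×10⁻⁴ × 1.07) = −8.51 m/s;  v_g = (0.63×10⁻³)/(1.21×10⁻⁴ × 1.07) = 4.87 m/s
|V_g| = √(u_g² + v_g²) = 9.80 m/s

9.8 m/s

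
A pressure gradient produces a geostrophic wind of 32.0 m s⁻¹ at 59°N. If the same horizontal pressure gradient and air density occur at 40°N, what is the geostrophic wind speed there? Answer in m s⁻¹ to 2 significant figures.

With the same pressure gradient and density, V_g ∝ 1/f ∝ 1/sin φ.
V₂ = V₁ · sin φ₁ / sin φ₂ = 32.0 × sin 59° / sin 40°
V₂ = 32.0 × 0.8572/0.6428 = 43 m s⁻¹

43 m s⁻¹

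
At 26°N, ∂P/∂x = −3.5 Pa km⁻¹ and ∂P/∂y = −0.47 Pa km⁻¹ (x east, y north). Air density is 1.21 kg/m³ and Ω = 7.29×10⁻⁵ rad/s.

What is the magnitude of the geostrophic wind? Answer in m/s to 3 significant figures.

Coriolis parameter at 26°N:
f = 2Ω sin φ = 2 × 7.29×10⁻⁵ × sin 26° = 6.39×10⁻⁵ s⁻¹
Component geostrophic relations (x east, y north):
u_g = −(1/(fρ)) ∂P/∂y,  v_g = (1/(fρ)) ∂P/∂x
u_g = −(−0.47×10⁻³)/(6.39×10⁻⁵ × 1.21) = 6.08 m/s;  v_g = (−3.5×10⁻³)/(6.39×10⁻⁵ × 1.21) = −45.3 m/s
|V_g| = √(u_g² + v_g²) = 45.7 m/s

45.7 m/s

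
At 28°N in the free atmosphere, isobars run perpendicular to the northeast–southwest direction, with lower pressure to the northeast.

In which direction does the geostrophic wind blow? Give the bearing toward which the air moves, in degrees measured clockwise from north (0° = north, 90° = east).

The pressure-gradient force points toward the northeast (bearing 045°).
Geostrophic balance: in the Northern Hemisphere the Coriolis force deflects motion to the right, so the geostrophic wind blows 90° to the right of the pressure-gradient force (low pressure on the left).
Rotating 045° by 90° clockwise gives 135° — the wind blows toward the southeast.

135°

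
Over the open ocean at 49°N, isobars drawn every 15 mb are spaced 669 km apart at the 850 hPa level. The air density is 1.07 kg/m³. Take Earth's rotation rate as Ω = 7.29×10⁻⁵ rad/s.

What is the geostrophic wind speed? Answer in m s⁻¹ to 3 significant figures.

Coriolis parameter at 49°N:
f = 2Ω sin φ = 2 × 7.29×10⁻⁵ × sin 49° = 1.10×10⁻⁴ s⁻¹
Pressure gradient: |∂P/∂n| = 1500 Pa / 669000 m = 2.24×10⁻³ Pa/m
Geostrophic balance (pressure-gradient force = Coriolis force):
V_g = (1/(fρ)) |∂P/∂n| = 2.24×10⁻³ / (1.10×10⁻⁴ × 1.07) = 19.0 m/s

19.0 m s⁻¹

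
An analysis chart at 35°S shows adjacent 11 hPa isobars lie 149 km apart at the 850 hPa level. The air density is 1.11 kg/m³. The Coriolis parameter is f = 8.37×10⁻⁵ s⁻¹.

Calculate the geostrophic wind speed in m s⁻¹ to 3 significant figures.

79.5 m s⁻¹

Pressure gradient: |∂P/∂n| = 1100 Pa / 149000 m = 7.38×10⁻³ Pa/m
Geostrophic balance (pressure-gradient force = Coriolis force):
V_g = (1/(fρ)) |∂P/∂n| = 7.38×10⁻³ / (8.37×10⁻⁵ × 1.11) = 79.5 m/s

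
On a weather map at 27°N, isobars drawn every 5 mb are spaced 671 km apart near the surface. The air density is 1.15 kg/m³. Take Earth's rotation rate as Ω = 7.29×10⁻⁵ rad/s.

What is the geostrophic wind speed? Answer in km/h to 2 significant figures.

35 km/h

Coriolis parameter at 27°N:
f = 2Ω sin φ = 2 × 7.29×10⁻⁵ × sin 27° = 6.62×10⁻⁵ s⁻¹
Pressure gradient: |∂P/∂n| = 500 Pa / 671000 m = 7.45×10⁻⁴ Pa/m
Geostrophic balance (pressure-gradient force = Coriolis force):
V_g = (1/(fρ)) |∂P/∂n| = 7.45×10⁻⁴ / (6.62×10⁻⁵ × 1.15) = 9.79 m/s
Converting: 9.79 m/s × 3.6 = 35 km/h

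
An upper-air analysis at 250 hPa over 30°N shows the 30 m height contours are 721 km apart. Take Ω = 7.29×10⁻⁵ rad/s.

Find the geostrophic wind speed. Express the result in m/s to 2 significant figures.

5.6 m/s

Coriolis parameter at 30°N:
f = 2Ω sin φ = 2 × 7.29×10⁻⁵ × sin 30° = 7.29×10⁻⁵ s⁻¹
Height gradient: |∂Z/∂n| = 30 m / 721000 m = 4.16×10⁻⁵
On a pressure surface, geostrophic balance gives V_g = (g/f)|∂Z/∂n|:
V_g = 9.81 × 4.16×10⁻⁵ / 7.29×10⁻⁵ = 5.60 m/s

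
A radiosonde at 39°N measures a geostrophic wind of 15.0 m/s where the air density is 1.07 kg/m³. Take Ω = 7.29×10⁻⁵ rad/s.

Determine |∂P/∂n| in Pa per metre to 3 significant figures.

1.47×10⁻³ Pa/m

Coriolis parameter at 39°N:
f = 2Ω sin φ = 2 × 7.29×10⁻⁵ × sin 39° = 9.18×10⁻⁵ s⁻¹
Geostrophic balance rearranged: |∂P/∂n| = f ρ V_g
|∂P/∂n| = 9.18×10⁻⁵ × 1.07 × 15.0 = 1.47×10⁻³ Pa/m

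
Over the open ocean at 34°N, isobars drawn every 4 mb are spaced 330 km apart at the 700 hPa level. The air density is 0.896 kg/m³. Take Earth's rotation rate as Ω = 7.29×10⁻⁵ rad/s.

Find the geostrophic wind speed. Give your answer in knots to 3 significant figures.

Coriolis parameter at 34°N:
f = 2Ω sin φ = 2 × 7.29×10⁻⁵ × sin 34° = 8.15×10⁻⁵ s⁻¹
Pressure gradient: |∂P/∂n| = 400 Pa / 330000 m = 1.21×10⁻³ Pa/m
Geostrophic balance (pressure-gradient force = Coriolis force):
V_g = (1/(fρ)) |∂P/∂n| = 1.21×10⁻³ / (8.15×10⁻⁵ × 0.896) = 16.6 m/s
Converting: 16.6 m/s × 1.944 = 32.3 knots

32.3 knots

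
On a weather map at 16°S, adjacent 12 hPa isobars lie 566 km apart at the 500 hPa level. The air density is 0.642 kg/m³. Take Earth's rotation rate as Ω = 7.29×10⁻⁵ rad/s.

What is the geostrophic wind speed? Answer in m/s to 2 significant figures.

Coriolis parameter at 16°S:
f = 2Ω sin φ = 2 × 7.29×10⁻⁵ × sin 16° = 4.02×10⁻⁵ s⁻¹
Pressure gradient: |∂P/∂n| = 1200 Pa / 566000 m = 2.12×10⁻³ Pa/m
Geostrophic balance (pressure-gradient force = Coriolis force):
V_g = (1/(fρ)) |∂P/∂n| = 2.12×10⁻³ / (4.02×10⁻⁵ × 0.642) = 82.2 m/s

82 m/s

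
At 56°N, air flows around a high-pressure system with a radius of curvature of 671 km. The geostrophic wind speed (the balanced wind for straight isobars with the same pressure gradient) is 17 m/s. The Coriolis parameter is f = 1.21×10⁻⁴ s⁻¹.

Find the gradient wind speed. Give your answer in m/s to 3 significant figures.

24.2 m/s

Around a high, pressure-gradient force acts outward with centrifugal, so Coriolis balances both:
fV = (1/ρ)|∂P/∂n| + V²/R  →  V² − fR·V + fR·V_g = 0
With fR = 1.21×10⁻⁴ × 671×10³ m = 81.2 m/s:
V = [fR − √((fR)² − 4 fR V_g)]/2 = [81.2 − √(81.2² − 4×81.2×17)]/2 = 24.2 m/s
Supergeostrophic (V > V_g = 17 m/s), as expected around a high.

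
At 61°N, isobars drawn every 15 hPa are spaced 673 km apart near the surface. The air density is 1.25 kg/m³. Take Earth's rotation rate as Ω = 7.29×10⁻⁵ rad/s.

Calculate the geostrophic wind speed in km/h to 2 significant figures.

Coriolis parameter at 61°N:
f = 2Ω sin φ = 2 × 7.29×10⁻⁵ × sin 61° = 1.28×10⁻⁴ s⁻¹
Pressure gradient: |∂P/∂n| = 1500 Pa / 673000 m = 2.23×10⁻³ Pa/m
Geostrophic balance (pressure-gradient force = Coriolis force):
V_g = (1/(fρ)) |∂P/∂n| = 2.23×10⁻³ / (1.28×10⁻⁴ × 1.25) = 14.0 m/s
Converting: 14.0 m/s × 3.6 = 50 km/h

50 km/h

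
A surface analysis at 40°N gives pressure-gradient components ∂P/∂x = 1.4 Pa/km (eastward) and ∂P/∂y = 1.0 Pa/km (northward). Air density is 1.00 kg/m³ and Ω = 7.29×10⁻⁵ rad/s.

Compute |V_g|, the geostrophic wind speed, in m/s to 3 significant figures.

18.4 m/s

Coriolis parameter at 40°N:
f = 2Ω sin φ = 2 × 7.29×10⁻⁵ × sin 40° = 9.37×10⁻⁵ s⁻¹
Component geostrophic relations (x east, y north):
u_g = −(1/(fρ)) ∂P/∂y,  v_g = (1/(fρ)) ∂P/∂x
u_g = −(1.0×10⁻³)/(9.37×10⁻⁵ × 1.00) = −10.7 m/s;  v_g = (1.4×10⁻³)/(9.37×10⁻⁵ × 1.00) = 14.9 m/s
|V_g| = √(u_g² + v_g²) = 18.4 m/s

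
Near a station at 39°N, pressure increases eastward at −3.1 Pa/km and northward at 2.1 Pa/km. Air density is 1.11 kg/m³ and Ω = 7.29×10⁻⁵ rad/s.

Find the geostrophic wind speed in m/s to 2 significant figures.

Coriolis parameter at 39°N:
f = 2Ω sin φ = 2 × 7.29×10⁻⁵ × sin 39° = 9.18×10⁻⁵ s⁻¹
Component geostrophic relations (x east, y north):
u_g = −(1/(fρ)) ∂P/∂y,  v_g = (1/(fρ)) ∂P/∂x
u_g = −(2.1×10⁻³)/(9.18×10⁻⁵ × 1.11) = −20.6 m/s;  v_g = (−3.1×10⁻³)/(9.18×10⁻⁵ × 1.11) = −30.4 m/s
|V_g| = √(u_g² + v_g²) = 36.8 m/s

37 m/s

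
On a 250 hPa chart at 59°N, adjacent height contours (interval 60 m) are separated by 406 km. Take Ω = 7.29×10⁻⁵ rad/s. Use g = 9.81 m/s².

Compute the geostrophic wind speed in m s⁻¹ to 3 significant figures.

Coriolis parameter at 59°N:
f = 2Ω sin φ = 2 × 7.29×10⁻⁵ × sin 59° = 1.25×10⁻⁴ s⁻¹
Height gradient: |∂Z/∂n| = 60 m / 406000 m = 1.48×10⁻⁴
On a pressure surface, geostrophic balance gives V_g = (g/f)|∂Z/∂n|:
V_g = 9.81 × 1.48×10⁻⁴ / 1.25×10⁻⁴ = 11.6 m/s

11.6 m s⁻¹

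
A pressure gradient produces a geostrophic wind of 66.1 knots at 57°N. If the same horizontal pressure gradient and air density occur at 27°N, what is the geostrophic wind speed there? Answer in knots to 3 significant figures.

With the same pressure gradient and density, V_g ∝ 1/f ∝ 1/sin φ.
V₂ = V₁ · sin φ₁ / sin φ₂ = 66.1 × sin 57° / sin 27°
V₂ = 66.1 × 0.8387/0.4540 = 122 knots

122 knots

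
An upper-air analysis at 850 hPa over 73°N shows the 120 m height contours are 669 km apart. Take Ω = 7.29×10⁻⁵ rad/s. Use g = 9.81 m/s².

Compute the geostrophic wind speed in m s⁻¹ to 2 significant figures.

Coriolis parameter at 73°N:
f = 2Ω sin φ = 2 × 7.29×10⁻⁵ × sin 73° = 1.39×10⁻⁴ s⁻¹
Height gradient: |∂Z/∂n| = 120 m / 669000 m = 1.79×10⁻⁴
On a pressure surface, geostrophic balance gives V_g = (g/f)|∂Z/∂n|:
V_g = 9.81 × 1.79×10⁻⁴ / 1.39×10⁻⁴ = 12.6 m/s

13 m s⁻¹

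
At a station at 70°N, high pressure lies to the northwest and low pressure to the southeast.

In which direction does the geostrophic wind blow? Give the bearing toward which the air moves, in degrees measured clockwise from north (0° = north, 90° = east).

225°

The pressure-gradient force points toward the southeast (bearing 135°).
Geostrophic balance: in the Northern Hemisphere the Coriolis force deflects motion to the right, so the geostrophic wind blows 90° to the right of the pressure-gradient force (low pressure on the left).
Rotating 135° by 90° clockwise gives 225° — the wind blows toward the southwest.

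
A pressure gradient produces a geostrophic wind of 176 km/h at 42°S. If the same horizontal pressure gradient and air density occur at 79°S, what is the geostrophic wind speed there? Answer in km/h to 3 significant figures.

120 km/h

With the same pressure gradient and density, V_g ∝ 1/f ∝ 1/sin φ.
V₂ = V₁ · sin φ₁ / sin φ₂ = 176 × sin 42° / sin 79°
V₂ = 176 × 0.6691/0.9816 = 120 km/h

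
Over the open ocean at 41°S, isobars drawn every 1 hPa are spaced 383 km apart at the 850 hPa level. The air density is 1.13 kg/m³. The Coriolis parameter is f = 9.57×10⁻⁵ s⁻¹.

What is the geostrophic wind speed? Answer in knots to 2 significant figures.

4.7 knots

Pressure gradient: |∂P/∂n| = 100 Pa / 383000 m = 2.61×10⁻⁴ Pa/m
Geostrophic balance (pressure-gradient force = Coriolis force):
V_g = (1/(fρ)) |∂P/∂n| = 2.61×10⁻⁴ / (9.57×10⁻⁵ × 1.13) = 2.41 m/s
Converting: 2.41 m/s × 1.944 = 4.7 knots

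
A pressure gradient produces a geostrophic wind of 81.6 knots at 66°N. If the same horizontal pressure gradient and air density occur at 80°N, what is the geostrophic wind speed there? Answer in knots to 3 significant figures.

75.7 knots

With the same pressure gradient and density, V_g ∝ 1/f ∝ 1/sin φ.
V₂ = V₁ · sin φ₁ / sin φ₂ = 81.6 × sin 66° / sin 80°
V₂ = 81.6 × 0.9135/0.9848 = 75.7 knots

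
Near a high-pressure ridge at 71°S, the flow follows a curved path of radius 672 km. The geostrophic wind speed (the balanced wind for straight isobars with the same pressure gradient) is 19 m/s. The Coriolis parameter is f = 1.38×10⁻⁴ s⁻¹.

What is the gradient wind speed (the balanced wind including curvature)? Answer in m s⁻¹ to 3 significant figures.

Around a high, pressure-gradient force acts outward with centrifugal, so Coriolis balances both:
fV = (1/ρ)|∂P/∂n| + V²/R  →  V² − fR·V + fR·V_g = 0
With fR = 1.38×10⁻⁴ × 672×10³ m = 92.7 m/s:
V = [fR − √((fR)² − 4 fR V_g)]/2 = [92.7 − √(92.7² − 4×92.7×19)]/2 = 26.7 m/s
Supergeostrophic (V > V_g = 19 m/s), as expected around a high.

26.7 m s⁻¹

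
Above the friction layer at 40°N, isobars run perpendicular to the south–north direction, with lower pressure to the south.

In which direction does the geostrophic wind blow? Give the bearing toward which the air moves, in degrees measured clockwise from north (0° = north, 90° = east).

The pressure-gradient force points toward the south (bearing 180°).
Geostrophic balance: in the Northern Hemisphere the Coriolis force deflects motion to the right, so the geostrophic wind blows 90° to the right of the pressure-gradient force (low pressure on the left).
Rotating 180° by 90° clockwise gives 270° — the wind blows toward the west.

270°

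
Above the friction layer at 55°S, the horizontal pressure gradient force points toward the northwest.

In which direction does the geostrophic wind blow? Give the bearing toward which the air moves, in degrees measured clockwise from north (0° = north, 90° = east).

225°

The pressure-gradient force points toward the northwest (bearing 315°).
Geostrophic balance: in the Southern Hemisphere the Coriolis force deflects motion to the left, so the geostrophic wind blows 90° to the left of the pressure-gradient force (low pressure on the right).
Rotating 315° by 90° counterclockwise gives 225° — the wind blows toward the southwest.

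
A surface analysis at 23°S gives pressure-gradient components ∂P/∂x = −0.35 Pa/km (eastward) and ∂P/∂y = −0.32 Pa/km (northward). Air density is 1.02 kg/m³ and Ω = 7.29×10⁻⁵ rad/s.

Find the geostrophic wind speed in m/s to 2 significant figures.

Coriolis parameter at 23°S:
f = 2Ω sin φ = 2 × 7.29×10⁻⁵ × sin 23° = 5.70×10⁻⁵ s⁻¹
In the Southern Hemisphere f is negative: f = −5.70×10⁻⁵ s⁻¹.
Component geostrophic relations (x east, y north):
u_g = −(1/(fρ)) ∂P/∂y,  v_g = (1/(fρ)) ∂P/∂x
u_g = −(−0.32×10⁻³)/(−5.70×10⁻⁵ × 1.02) = −5.51 m/s;  v_g = (−0.35×10⁻³)/(−5.70×10⁻⁵ × 1.02) = 6.02 m/s
|V_g| = √(u_g² + v_g²) = 8.16 m/s

8.2 m/s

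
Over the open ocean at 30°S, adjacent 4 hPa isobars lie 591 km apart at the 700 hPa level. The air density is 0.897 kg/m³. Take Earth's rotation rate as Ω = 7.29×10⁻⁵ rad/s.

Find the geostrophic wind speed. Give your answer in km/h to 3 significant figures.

Coriolis parameter at 30°S:
f = 2Ω sin φ = 2 × 7.29×10⁻⁵ × sin 30° = 7.29×10⁻⁵ s⁻¹
Pressure gradient: |∂P/∂n| = 400 Pa / 591000 m = 6.77×10⁻⁴ Pa/m
Geostrophic balance (pressure-gradient force = Coriolis force):
V_g = (1/(fρ)) |∂P/∂n| = 6.77×10⁻⁴ / (7.29×10⁻⁵ × 0.897) = 10.4 m/s
Converting: 10.4 m/s × 3.6 = 37.3 km/h

37.3 km/h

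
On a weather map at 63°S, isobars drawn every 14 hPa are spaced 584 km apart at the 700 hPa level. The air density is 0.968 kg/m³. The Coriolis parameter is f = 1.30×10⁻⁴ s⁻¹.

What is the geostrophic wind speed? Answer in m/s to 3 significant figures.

Pressure gradient: |∂P/∂n| = 1400 Pa / 584000 m = 2.40×10⁻³ Pa/m
Geostrophic balance (pressure-gradient force = Coriolis force):
V_g = (1/(fρ)) |∂P/∂n| = 2.40×10⁻³ / (1.30×10⁻⁴ × 0.968) = 19.1 m/s

19.1 m/s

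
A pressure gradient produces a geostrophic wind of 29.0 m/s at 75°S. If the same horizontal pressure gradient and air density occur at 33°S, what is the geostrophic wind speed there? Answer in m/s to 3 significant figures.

With the same pressure gradient and density, V_g ∝ 1/f ∝ 1/sin φ.
V₂ = V₁ · sin φ₁ / sin φ₂ = 29.0 × sin 75° / sin 33°
V₂ = 29.0 × 0.9659/0.5446 = 51.4 m/s

51.4 m/s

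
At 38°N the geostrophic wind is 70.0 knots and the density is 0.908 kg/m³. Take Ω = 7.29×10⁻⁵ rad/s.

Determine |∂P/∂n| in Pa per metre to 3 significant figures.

Coriolis parameter at 38°N:
f = 2Ω sin φ = 2 × 7.29×10⁻⁵ × sin 38° = 8.98×10⁻⁵ s⁻¹
Wind speed in SI: 70.0 knots = 36.0 m/s
Geostrophic balance rearranged: |∂P/∂n| = f ρ V_g
|∂P/∂n| = 8.98×10⁻⁵ × 0.908 × 36.0 = 2.94×10⁻³ Pa/m

2.94×10⁻³ Pa/m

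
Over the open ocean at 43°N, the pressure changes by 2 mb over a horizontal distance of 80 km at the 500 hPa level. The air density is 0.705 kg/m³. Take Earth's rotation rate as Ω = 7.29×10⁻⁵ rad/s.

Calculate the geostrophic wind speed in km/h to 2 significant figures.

Coriolis parameter at 43°N:
f = 2Ω sin φ = 2 × 7.29×10⁻⁵ × sin 43° = 9.94×10⁻⁵ s⁻¹
Pressure gradient: |∂P/∂n| = 200 Pa / 80000 m = 2.50×10⁻³ Pa/m
Geostrophic balance (pressure-gradient force = Coriolis force):
V_g = (1/(fρ)) |∂P/∂n| = 2.50×10⁻³ / (9.94×10⁻⁵ × 0.705) = 35.7 m/s
Converting: 35.7 m/s × 3.6 = 130 km/h

130 km/h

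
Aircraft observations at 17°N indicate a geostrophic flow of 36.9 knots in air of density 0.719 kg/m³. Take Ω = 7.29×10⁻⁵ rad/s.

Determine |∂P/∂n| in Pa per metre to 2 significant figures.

Coriolis parameter at 17°N:
f = 2Ω sin φ = 2 × 7.29×10⁻⁵ × sin 17° = 4.26×10⁻⁵ s⁻¹
Wind speed in SI: 36.9 knots = 19.0 m/s
Geostrophic balance rearranged: |∂P/∂n| = f ρ V_g
|∂P/∂n| = 4.26×10⁻⁵ × 0.719 × 19.0 = 5.82×10⁻⁴ Pa/m

5.8×10⁻⁴ Pa/m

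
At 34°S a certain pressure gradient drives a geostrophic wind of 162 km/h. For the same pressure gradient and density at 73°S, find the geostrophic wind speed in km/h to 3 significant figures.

94.7 km/h

With the same pressure gradient and density, V_g ∝ 1/f ∝ 1/sin φ.
V₂ = V₁ · sin φ₁ / sin φ₂ = 162 × sin 34° / sin 73°
V₂ = 162 × 0.5592/0.9563 = 94.7 km/h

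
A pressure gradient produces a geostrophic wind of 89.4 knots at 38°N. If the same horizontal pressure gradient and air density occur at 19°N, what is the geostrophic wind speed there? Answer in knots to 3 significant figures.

With the same pressure gradient and density, V_g ∝ 1/f ∝ 1/sin φ.
V₂ = V₁ · sin φ₁ / sin φ₂ = 89.4 × sin 38° / sin 19°
V₂ = 89.4 × 0.6157/0.3256 = 169 knots

169 knots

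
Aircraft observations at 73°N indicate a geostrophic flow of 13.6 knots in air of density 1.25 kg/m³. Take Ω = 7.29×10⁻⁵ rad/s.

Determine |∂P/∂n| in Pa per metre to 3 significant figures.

Coriolis parameter at 73°N:
f = 2Ω sin φ = 2 × 7.29×10⁻⁵ × sin 73° = 1.39×10⁻⁴ s⁻¹
Wind speed in SI: 13.6 knots = 7.00 m/s
Geostrophic balance rearranged: |∂P/∂n| = f ρ V_g
|∂P/∂n| = 1.39×10⁻⁴ × 1.25 × 7.00 = 1.22×10⁻³ Pa/m

1.22×10⁻³ Pa/m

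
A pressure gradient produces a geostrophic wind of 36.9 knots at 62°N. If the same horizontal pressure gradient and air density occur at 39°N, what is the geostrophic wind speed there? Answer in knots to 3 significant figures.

With the same pressure gradient and density, V_g ∝ 1/f ∝ 1/sin φ.
V₂ = V₁ · sin φ₁ / sin φ₂ = 36.9 × sin 62° / sin 39°
V₂ = 36.9 × 0.8829/0.6293 = 51.8 knots

51.8 knots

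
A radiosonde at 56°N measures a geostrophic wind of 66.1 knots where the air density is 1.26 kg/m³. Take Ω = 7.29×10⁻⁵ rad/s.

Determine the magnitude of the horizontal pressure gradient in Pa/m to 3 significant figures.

5.18×10⁻³ Pa/m

Coriolis parameter at 56°N:
f = 2Ω sin φ = 2 × 7.29×10⁻⁵ × sin 56° = 1.21×10⁻⁴ s⁻¹
Wind speed in SI: 66.1 knots = 34.0 m/s
Geostrophic balance rearranged: |∂P/∂n| = f ρ V_g
|∂P/∂n| = 1.21×10⁻⁴ × 1.26 × 34.0 = 5.18×10⁻³ Pa/m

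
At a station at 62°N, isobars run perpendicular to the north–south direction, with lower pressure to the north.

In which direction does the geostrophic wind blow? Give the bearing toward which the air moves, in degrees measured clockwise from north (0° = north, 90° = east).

The pressure-gradient force points toward the north (bearing 000°).
Geostrophic balance: in the Northern Hemisphere the Coriolis force deflects motion to the right, so the geostrophic wind blows 90° to the right of the pressure-gradient force (low pressure on the left).
Rotating 000° by 90° clockwise gives 090° — the wind blows toward the east.

090°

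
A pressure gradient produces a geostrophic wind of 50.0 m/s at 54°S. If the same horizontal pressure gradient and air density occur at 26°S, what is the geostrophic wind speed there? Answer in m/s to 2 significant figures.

92 m/s

With the same pressure gradient and density, V_g ∝ 1/f ∝ 1/sin φ.
V₂ = V₁ · sin φ₁ / sin φ₂ = 50.0 × sin 54° / sin 26°
V₂ = 50.0 × 0.8090/0.4384 = 92 m/s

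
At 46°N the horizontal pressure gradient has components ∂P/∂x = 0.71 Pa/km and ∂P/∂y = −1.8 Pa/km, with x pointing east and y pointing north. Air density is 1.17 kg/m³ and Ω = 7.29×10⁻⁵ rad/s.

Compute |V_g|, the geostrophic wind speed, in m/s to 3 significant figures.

Coriolis parameter at 46°N:
f = 2Ω sin φ = 2 × 7.29×10⁻⁵ × sin 46° = 1.05×10⁻⁴ s⁻¹
Component geostrophic relations (x east, y north):
u_g = −(1/(fρ)) ∂P/∂y,  v_g = (1/(fρ)) ∂P/∂x
u_g = −(−1.8×10⁻³)/(1.05×10⁻⁴ × 1.17) = 14.7 m/s;  v_g = (0.71×10⁻³)/(1.05×10⁻⁴ × 1.17) = 5.79 m/s
|V_g| = √(u_g² + v_g²) = 15.8 m/s

15.8 m/s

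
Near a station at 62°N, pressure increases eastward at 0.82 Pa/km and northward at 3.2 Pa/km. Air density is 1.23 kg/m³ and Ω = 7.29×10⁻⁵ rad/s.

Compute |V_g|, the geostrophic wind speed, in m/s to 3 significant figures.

Coriolis parameter at 62°N:
f = 2Ω sin φ = 2 × 7.29×10⁻⁵ × sin 62° = 1.29×10⁻⁴ s⁻¹
Component geostrophic relations (x east, y north):
u_g = −(1/(fρ)) ∂P/∂y,  v_g = (1/(fρ)) ∂P/∂x
u_g = −(3.2×10⁻³)/(1.29×10⁻⁴ × 1.23) = −20.2 m/s;  v_g = (0.82×10⁻³)/(1.29×10⁻⁴ × 1.23) = 5.18 m/s
|V_g| = √(u_g² + v_g²) = 20.9 m/s

20.9 m/s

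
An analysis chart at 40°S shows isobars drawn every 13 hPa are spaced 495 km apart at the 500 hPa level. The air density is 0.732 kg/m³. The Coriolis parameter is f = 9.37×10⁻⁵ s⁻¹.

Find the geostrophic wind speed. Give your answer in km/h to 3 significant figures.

Pressure gradient: |∂P/∂n| = 1300 Pa / 495000 m = 2.63×10⁻³ Pa/m
Geostrophic balance (pressure-gradient force = Coriolis force):
V_g = (1/(fρ)) |∂P/∂n| = 2.63×10⁻³ / (9.37×10⁻⁵ × 0.732) = 38.3 m/s
Converting: 38.3 m/s × 3.6 = 138 km/h

138 km/h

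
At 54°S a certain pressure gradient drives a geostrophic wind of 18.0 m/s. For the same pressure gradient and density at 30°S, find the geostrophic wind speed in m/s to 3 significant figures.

29.1 m/s

With the same pressure gradient and density, V_g ∝ 1/f ∝ 1/sin φ.
V₂ = V₁ · sin φ₁ / sin φ₂ = 18.0 × sin 54° / sin 30°
V₂ = 18.0 × 0.8090/0.5000 = 29.1 m/s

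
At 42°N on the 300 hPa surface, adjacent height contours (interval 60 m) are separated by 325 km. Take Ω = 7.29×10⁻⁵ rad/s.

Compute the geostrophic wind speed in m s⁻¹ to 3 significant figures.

Coriolis parameter at 42°N:
f = 2Ω sin φ = 2 × 7.29×10⁻⁵ × sin 42° = 9.76×10⁻⁵ s⁻¹
Height gradient: |∂Z/∂n| = 60 m / 325000 m = 1.85×10⁻⁴
On a pressure surface, geostrophic balance gives V_g = (g/f)|∂Z/∂n|:
V_g = 9.81 × 1.85×10⁻⁴ / 9.76×10⁻⁵ = 18.6 m/s

18.6 m s⁻¹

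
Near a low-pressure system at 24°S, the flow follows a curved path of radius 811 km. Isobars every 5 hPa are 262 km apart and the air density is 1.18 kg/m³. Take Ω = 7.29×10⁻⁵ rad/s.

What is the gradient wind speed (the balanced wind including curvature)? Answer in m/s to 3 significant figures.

Coriolis parameter at 24°S:
f = 2Ω sin φ = 2 × 7.29×10⁻⁵ × sin 24° = 5.93×10⁻⁵ s⁻¹
Pressure gradient: |∂P/∂n| = 500 Pa / 262000 m = 1.91×10⁻³ Pa/m
Geostrophic speed: V_g = |∂P/∂n|/(fρ) = 1.91×10⁻³/(5.93×10⁻⁵ × 1.18) = 27.3 m/s
Around a low, centrifugal force acts outward with Coriolis, so pressure-gradient force balances both:
(1/ρ)|∂P/∂n| = fV + V²/R  →  V² + fR·V − fR·V_g = 0
With fR = 5.93×10⁻⁵ × 811×10³ m = 48.1 m/s:
V = [−fR + √((fR)² + 4 fR V_g)]/2 = [−48.1 + √(48.1² + 4×48.1×27.3)]/2 = 19.4 m/s
Subgeostrophic (V < V_g = 27.3 m/s), as expected around a low.

19.4 m/s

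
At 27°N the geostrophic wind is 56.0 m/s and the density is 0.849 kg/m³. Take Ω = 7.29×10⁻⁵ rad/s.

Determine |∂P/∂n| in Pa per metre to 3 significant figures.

3.15×10⁻³ Pa/m

Coriolis parameter at 27°N:
f = 2Ω sin φ = 2 × 7.29×10⁻⁵ × sin 27° = 6.62×10⁻⁵ s⁻¹
Geostrophic balance rearranged: |∂P/∂n| = f ρ V_g
|∂P/∂n| = 6.62×10⁻⁵ × 0.849 × 56.0 = 3.15×10⁻³ Pa/m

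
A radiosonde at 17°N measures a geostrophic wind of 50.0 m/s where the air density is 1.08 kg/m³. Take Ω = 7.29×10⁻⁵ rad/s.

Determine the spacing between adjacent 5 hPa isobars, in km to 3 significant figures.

Coriolis parameter at 17°N:
f = 2Ω sin φ = 2 × 7.29×10⁻⁵ × sin 17° = 4.26×10⁻⁵ s⁻¹
Geostrophic balance rearranged: |∂P/∂n| = f ρ V_g
|∂P/∂n| = 4.26×10⁻⁵ × 1.08 × 50.0 = 2.30×10⁻³ Pa/m
Isobar spacing: Δn = ΔP/|∂P/∂n| = 500 Pa / 2.30×10⁻³ Pa/m = 217212 m ≈ 217 km

217 km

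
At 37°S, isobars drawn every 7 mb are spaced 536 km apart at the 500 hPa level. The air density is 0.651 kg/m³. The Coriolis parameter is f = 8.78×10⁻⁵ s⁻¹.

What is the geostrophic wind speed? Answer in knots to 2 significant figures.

44 knots

Pressure gradient: |∂P/∂n| = 700 Pa / 536000 m = 1.31×10⁻³ Pa/m
Geostrophic balance (pressure-gradient force = Coriolis force):
V_g = (1/(fρ)) |∂P/∂n| = 1.31×10⁻³ / (8.78×10⁻⁵ × 0.651) = 22.8 m/s
Converting: 22.8 m/s × 1.944 = 44 knots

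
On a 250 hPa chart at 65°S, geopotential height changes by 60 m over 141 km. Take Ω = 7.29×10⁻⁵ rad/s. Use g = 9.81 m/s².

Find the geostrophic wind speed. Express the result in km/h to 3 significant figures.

Coriolis parameter at 65°S:
f = 2Ω sin φ = 2 × 7.29×10⁻⁵ × sin 65° = 1.32×10⁻⁴ s⁻¹
Height gradient: |∂Z/∂n| = 60 m / 141000 m = 4.26×10⁻⁴
On a pressure surface, geostrophic balance gives V_g = (g/f)|∂Z/∂n|:
V_g = 9.81 × 4.26×10⁻⁴ / 1.32×10⁻⁴ = 31.6 m/s
Converting: 31.6 m/s × 3.6 = 114 km/h

114 km/h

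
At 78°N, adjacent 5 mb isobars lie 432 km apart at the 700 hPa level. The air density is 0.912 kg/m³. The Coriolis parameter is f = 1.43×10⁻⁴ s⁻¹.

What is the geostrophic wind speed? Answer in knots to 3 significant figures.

17.3 knots

Pressure gradient: |∂P/∂n| = 500 Pa / 432000 m = 1.16×10⁻³ Pa/m
Geostrophic balance (pressure-gradient force = Coriolis force):
V_g = (1/(fρ)) |∂P/∂n| = 1.16×10⁻³ / (1.43×10⁻⁴ × 0.912) = 8.87 m/s
Converting: 8.87 m/s × 1.944 = 17.3 knots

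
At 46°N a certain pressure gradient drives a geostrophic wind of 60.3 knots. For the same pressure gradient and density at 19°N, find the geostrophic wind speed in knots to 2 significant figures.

130 knots

With the same pressure gradient and density, V_g ∝ 1/f ∝ 1/sin φ.
V₂ = V₁ · sin φ₁ / sin φ₂ = 60.3 × sin 46° / sin 19°
V₂ = 60.3 × 0.7193/0.3256 = 130 knots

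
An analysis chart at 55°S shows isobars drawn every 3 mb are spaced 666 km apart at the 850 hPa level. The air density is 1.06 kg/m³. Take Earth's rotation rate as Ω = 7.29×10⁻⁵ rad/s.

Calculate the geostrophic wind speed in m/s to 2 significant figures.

Coriolis parameter at 55°S:
f = 2Ω sin φ = 2 × 7.29×10⁻⁵ × sin 55° = 1.19×10⁻⁴ s⁻¹
Pressure gradient: |∂P/∂n| = 300 Pa / 666000 m = 4.50×10⁻⁴ Pa/m
Geostrophic balance (pressure-gradient force = Coriolis force):
V_g = (1/(fρ)) |∂P/∂n| = 4.50×10⁻⁴ / (1.19×10⁻⁴ × 1.06) = 3.56 m/s

3.6 m/s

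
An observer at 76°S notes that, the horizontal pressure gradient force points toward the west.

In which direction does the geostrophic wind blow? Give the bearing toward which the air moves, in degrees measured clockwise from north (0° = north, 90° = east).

180°

The pressure-gradient force points toward the west (bearing 270°).
Geostrophic balance: in the Southern Hemisphere the Coriolis force deflects motion to the left, so the geostrophic wind blows 90° to the left of the pressure-gradient force (low pressure on the right).
Rotating 270° by 90° counterclockwise gives 180° — the wind blows toward the south.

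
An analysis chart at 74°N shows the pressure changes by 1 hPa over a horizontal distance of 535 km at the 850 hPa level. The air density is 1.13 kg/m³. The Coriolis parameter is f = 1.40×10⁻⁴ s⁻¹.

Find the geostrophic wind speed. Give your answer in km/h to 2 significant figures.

4.3 km/h

Pressure gradient: |∂P/∂n| = 100 Pa / 535000 m = 1.87×10⁻⁴ Pa/m
Geostrophic balance (pressure-gradient force = Coriolis force):
V_g = (1/(fρ)) |∂P/∂n| = 1.87×10⁻⁴ / (1.40×10⁻⁴ × 1.13) = 1.18 m/s
Converting: 1.18 m/s × 3.6 = 4.3 km/h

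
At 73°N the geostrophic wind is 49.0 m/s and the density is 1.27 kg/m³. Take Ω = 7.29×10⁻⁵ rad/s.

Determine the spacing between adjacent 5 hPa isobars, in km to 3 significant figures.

Coriolis parameter at 73°N:
f = 2Ω sin φ = 2 × 7.29×10⁻⁵ × sin 73° = 1.39×10⁻⁴ s⁻¹
Geostrophic balance rearranged: |∂P/∂n| = f ρ V_g
|∂P/∂n| = 1.39×10⁻⁴ × 1.27 × 49.0 = 8.68×10⁻³ Pa/m
Isobar spacing: Δn = ΔP/|∂P/∂n| = 500 Pa / 8.68×10⁻³ Pa/m = 57626 m ≈ 57.6 km

57.6 km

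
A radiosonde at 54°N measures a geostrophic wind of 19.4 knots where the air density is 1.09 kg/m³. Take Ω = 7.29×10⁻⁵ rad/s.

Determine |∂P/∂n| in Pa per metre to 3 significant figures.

1.28×10⁻³ Pa/m

Coriolis parameter at 54°N:
f = 2Ω sin φ = 2 × 7.29×10⁻⁵ × sin 54° = 1.18×10⁻⁴ s⁻¹
Wind speed in SI: 19.4 knots = 9.98 m/s
Geostrophic balance rearranged: |∂P/∂n| = f ρ V_g
|∂P/∂n| = 1.18×10⁻⁴ × 1.09 × 9.98 = 1.28×10⁻³ Pa/m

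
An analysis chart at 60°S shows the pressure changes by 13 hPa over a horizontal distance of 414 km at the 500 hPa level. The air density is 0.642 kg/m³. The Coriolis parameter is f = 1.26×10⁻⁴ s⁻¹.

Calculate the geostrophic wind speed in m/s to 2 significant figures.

39 m/s

Pressure gradient: |∂P/∂n| = 1300 Pa / 414000 m = 3.14×10⁻³ Pa/m
Geostrophic balance (pressure-gradient force = Coriolis force):
V_g = (1/(fρ)) |∂P/∂n| = 3.14×10⁻³ / (1.26×10⁻⁴ × 0.642) = 38.8 m/s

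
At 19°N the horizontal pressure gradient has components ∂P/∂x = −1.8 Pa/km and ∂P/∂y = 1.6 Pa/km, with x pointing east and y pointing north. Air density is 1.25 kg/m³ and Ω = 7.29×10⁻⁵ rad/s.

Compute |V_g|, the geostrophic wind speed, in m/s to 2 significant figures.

Coriolis parameter at 19°N:
f = 2Ω sin φ = 2 × 7.29×10⁻⁵ × sin 19° = 4.75×10⁻⁵ s⁻¹
Component geostrophic relations (x east, y north):
u_g = −(1/(fρ)) ∂P/∂y,  v_g = (1/(fρ)) ∂P/∂x
u_g = −(1.6×10⁻³)/(4.75×10⁻⁵ × 1.25) = −27.0 m/s;  v_g = (−1.8×10⁻³)/(4.75×10⁻⁵ × 1.25) = −30.3 m/s
|V_g| = √(u_g² + v_g²) = 40.6 m/s

41 m/s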